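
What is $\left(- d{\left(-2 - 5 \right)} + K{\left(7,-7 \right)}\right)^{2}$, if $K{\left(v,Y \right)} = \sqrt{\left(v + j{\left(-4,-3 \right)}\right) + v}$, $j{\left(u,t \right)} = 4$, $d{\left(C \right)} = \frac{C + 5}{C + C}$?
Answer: $\frac{883}{49} - \frac{6 \sqrt{2}}{7} \approx 16.808$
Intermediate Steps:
$d{\left(C \right)} = \frac{5 + C}{2 C}$
$K{\left(v,Y \right)} = \sqrt{4 + 2 v}$ ($K{\left(v,Y \right)} = \sqrt{\left(v + 4\right) + v} = \sqrt{\left(4 + v\right) + v} = \sqrt{4 + 2 v}$)
$\left(- d{\left(-2 - 5 \right)} + K{\left(7,-7 \right)}\right)^{2} = \left(- \frac{5 - 7}{2 \left(-2 - 5\right)} + \sqrt{4 + 2 \cdot 7}\right)^{2} = \left(- \frac{5 - 7}{2 \left(-7\right)} + \sqrt{4 + 14}\right)^{2} = \left(- \frac{\left(-1\right) \left(-2\right)}{2 \cdot 7} + \sqrt{18}\right)^{2} = \left(\left(-1\right) \frac{1}{7} + 3 \sqrt{2}\right)^{2} = \left(- \frac{1}{7} + 3 \sqrt{2}\right)^{2}$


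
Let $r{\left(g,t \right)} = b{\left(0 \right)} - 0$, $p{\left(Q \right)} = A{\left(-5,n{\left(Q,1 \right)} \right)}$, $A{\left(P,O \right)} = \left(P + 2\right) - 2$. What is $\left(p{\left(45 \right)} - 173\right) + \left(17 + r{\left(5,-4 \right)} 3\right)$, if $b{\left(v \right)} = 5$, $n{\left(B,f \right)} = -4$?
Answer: $-146$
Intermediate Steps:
$A{\left(P,O \right)} = P$ ($A{\left(P,O \right)} = \left(2 + P\right) - 2 = P$)
$p{\left(Q \right)} = -5$
$r{\left(g,t \right)} = 5$ ($r{\left(g,t \right)} = 5 - 0 = 5 + 0 = 5$)
$\left(p{\left(45 \right)} - 173\right) + \left(17 + r{\left(5,-4 \right)} 3\right) = \left(-5 - 173\right) + \left(17 + 5 \cdot 3\right) = -178 + \left(17 + 15\right) = -178 + 32 = -146$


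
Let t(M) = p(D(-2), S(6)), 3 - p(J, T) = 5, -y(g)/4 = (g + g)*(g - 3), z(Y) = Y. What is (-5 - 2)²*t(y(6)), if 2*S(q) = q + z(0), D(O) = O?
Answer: -98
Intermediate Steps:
y(g) = -8*g*(-3 + g) (y(g) = -4*(g + g)*(g - 3) = -4*2*g*(-3 + g) = -8*g*(-3 + g))
S(q) = q/2 (S(q) = (q + 0)/2 = q/2)
p(J, T) = -2 (p(J, T) = 3 - 1*5 = 3 - 5 = -2)
t(M) = -2
(-5 - 2)²*t(y(6)) = (-5 - 2)²*(-2) = (-7)²*(-2) = 49*(-2) = -98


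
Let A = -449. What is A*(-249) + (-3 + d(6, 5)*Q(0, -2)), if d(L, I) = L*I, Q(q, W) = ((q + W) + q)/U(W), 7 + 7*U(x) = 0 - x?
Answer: 111882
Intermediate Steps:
U(x) = -1 - x/7 (U(x) = -1 + (0 - x)/7 = -1 + (-x)/7 = -1 - x/7)
Q(q, W) = (W + 2*q)/(-1 - W/7) (Q(q, W) = ((q + W) + q)/(-1 - W/7) = ((W + q) + q)/(-1 - W/7) = (W + 2*q)/(-1 - W/7))
d(L, I) = I*L
A*(-249) + (-3 + d(6, 5)*Q(0, -2)) = -449*(-249) + (-3 + (5*6)*(7*(-1*(-2) - 2*0)/(7 - 2))) = 111801 + (-3 + 30*(7*(2 + 0)/5)) = 111801 + (-3 + 30*(7*(1/5)*2)) = 111801 + (-3 + 30*(14/5)) = 111801 + (-3 + 84) = 111801 + 81 = 111882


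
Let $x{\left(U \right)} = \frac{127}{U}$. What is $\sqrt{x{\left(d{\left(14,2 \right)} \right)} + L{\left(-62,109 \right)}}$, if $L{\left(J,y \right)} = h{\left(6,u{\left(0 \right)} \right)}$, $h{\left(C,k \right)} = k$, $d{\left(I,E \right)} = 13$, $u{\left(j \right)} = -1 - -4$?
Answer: $\frac{\sqrt{2158}}{13} \approx 3.5734$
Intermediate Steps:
$u{\left(j \right)} = 3$ ($u{\left(j \right)} = -1 + 4 = 3$)
$L{\left(J,y \right)} = 3$
$\sqrt{x{\left(d{\left(14,2 \right)} \right)} + L{\left(-62,109 \right)}} = \sqrt{\frac{127}{13} + 3} = \sqrt{\frac{166}{13}} = \frac{\sqrt{2158}}{13}$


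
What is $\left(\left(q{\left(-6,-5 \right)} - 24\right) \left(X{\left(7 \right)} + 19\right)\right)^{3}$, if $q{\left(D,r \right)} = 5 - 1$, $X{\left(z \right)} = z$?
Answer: $-140608000$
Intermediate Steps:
$q{\left(D,r \right)} = 4$
$\left(\left(q{\left(-6,-5 \right)} - 24\right) \left(X{\left(7 \right)} + 19\right)\right)^{3} = \left(\left(4 - 24\right) \left(7 + 19\right)\right)^{3} = \left(\left(-20\right) 26\right)^{3} = \left(-520\right)^{3} = -140608000$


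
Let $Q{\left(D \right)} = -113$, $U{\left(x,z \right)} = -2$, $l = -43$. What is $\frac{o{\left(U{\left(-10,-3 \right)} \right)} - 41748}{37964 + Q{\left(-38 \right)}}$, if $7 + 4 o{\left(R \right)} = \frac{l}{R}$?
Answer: $- \frac{333955}{302808} \approx -1.1029$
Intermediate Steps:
$o{\left(R \right)} = - \frac{7}{4} - \frac{43}{4 R}$ ($o{\left(R \right)} = - \frac{7}{4} + \frac{\left(-43\right) \frac{1}{R}}{4} = - \frac{7}{4} - \frac{43}{4 R}$)
$\frac{o{\left(U{\left(-10,-3 \right)} \right)} - 41748}{37964 + Q{\left(-38 \right)}} = \frac{\frac{-43 - -14}{4 \left(-2\right)} - 41748}{37964 - 113} = \frac{\frac{1}{4} \left(- \frac{1}{2}\right) \left(-43 + 14\right) - 41748}{37851} = \left(\frac{1}{4} \left(- \frac{1}{2}\right) \left(-29\right) - 41748\right) \frac{1}{37851} = \left(\frac{29}{8} - 41748\right) \frac{1}{37851} = \left(- \frac{333955}{8}\right) \frac{1}{37851} = - \frac{333955}{302808}$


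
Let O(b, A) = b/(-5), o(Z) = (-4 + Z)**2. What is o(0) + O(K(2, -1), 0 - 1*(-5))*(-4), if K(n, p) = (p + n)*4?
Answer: 96/5 ≈ 19.200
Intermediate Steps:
K(n, p) = 4*n + 4*p (K(n, p) = (n + p)*4 = 4*n + 4*p)
O(b, A) = -b/5 (O(b, A) = b*(-1/5) = -b/5)
o(0) + O(K(2, -1), 0 - 1*(-5))*(-4) = (-4 + 0)**2 - (4*2 + 4*(-1))/5*(-4) = (-4)**2 - (8 - 4)/5*(-4) = 16 - 1/5*4*(-4) = 16 - 4/5*(-4) = 16 + 16/5 = 96/5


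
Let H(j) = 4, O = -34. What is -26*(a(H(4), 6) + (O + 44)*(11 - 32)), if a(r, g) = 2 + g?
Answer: 5252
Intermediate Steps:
-26*(a(H(4), 6) + (O + 44)*(11 - 32)) = -26*((2 + 6) + (-34 + 44)*(11 - 32)) = -26*(8 + 10*(-21)) = -26*(8 - 210) = -26*(-202) = 5252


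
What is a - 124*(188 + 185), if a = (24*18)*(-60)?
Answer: -72172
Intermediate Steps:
a = -25920 (a = 432*(-60) = -25920)
a - 124*(188 + 185) = -25920 - 124*(188 + 185) = -25920 - 124*373 = -25920 - 1*46252 = -25920 - 46252 = -72172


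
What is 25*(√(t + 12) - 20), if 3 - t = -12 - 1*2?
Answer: -500 + 25*√29 ≈ -365.37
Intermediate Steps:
t = 17 (t = 3 - (-12 - 1*2) = 3 - (-12 - 2) = 3 - 1*(-14) = 3 + 14 = 17)
25*(√(t + 12) - 20) = 25*(√(17 + 12) - 20) = 25*(√29 - 20) = 25*(-20 + √29) = -500 + 25*√29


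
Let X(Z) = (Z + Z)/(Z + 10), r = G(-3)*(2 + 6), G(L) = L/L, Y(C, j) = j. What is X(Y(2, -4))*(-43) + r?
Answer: 196/3 ≈ 65.333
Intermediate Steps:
G(L) = 1
r = 8 (r = 1*(2 + 6) = 1*8 = 8)
X(Z) = 2*Z/(10 + Z) (X(Z) = (2*Z)/(10 + Z) = 2*Z/(10 + Z))
X(Y(2, -4))*(-43) + r = (2*(-4)/(10 - 4))*(-43) + 8 = (2*(-4)/6)*(-43) + 8 = (2*(-4)*(⅙))*(-43) + 8 = -4/3*(-43) + 8 = 172/3 + 8 = 196/3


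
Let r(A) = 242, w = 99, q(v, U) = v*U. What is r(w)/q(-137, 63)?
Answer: -242/8631 ≈ -0.028038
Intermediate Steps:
q(v, U) = U*v
r(w)/q(-137, 63) = 242/((63*(-137))) = 242/(-8631) = 242*(-1/8631) = -242/8631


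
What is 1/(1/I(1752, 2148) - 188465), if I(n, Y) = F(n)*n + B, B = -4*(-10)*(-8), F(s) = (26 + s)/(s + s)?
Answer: -569/107236584 ≈ -5.3060e-6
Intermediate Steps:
F(s) = (26 + s)/(2*s) (F(s) = (26 + s)/((2*s)) = (26 + s)*(1/(2*s)) = (26 + s)/(2*s))
B = -320 (B = 40*(-8) = -320)
I(n, Y) = -307 + n/2 (I(n, Y) = ((26 + n)/(2*n))*n - 320 = (13 + n/2) - 320 = -307 + n/2)
1/(1/I(1752, 2148) - 188465) = 1/(1/(-307 + (½)*1752) - 188465) = 1/(1/(-307 + 876) - 188465) = 1/(1/569 - 188465) = 1/(-107236584/569) = -569/107236584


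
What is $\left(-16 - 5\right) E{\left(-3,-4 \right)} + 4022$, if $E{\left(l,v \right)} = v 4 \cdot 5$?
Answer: $5702$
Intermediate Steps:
$E{\left(l,v \right)} = 20 v$ ($E{\left(l,v \right)} = 4 v 5 = 20 v$)
$\left(-16 - 5\right) E{\left(-3,-4 \right)} + 4022 = \left(-16 - 5\right) 20 \left(-4\right) + 4022 = \left(-21\right) \left(-80\right) + 4022 = 1680 + 4022 = 5702$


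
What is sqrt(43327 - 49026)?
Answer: I*sqrt(5699) ≈ 75.492*I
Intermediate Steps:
sqrt(43327 - 49026) = sqrt(-5699) = I*sqrt(5699)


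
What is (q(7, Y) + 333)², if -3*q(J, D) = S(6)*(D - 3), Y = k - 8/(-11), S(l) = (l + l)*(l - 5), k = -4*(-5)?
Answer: 8311689/121 ≈ 68692.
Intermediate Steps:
k = 20
S(l) = 2*l*(-5 + l) (S(l) = (2*l)*(-5 + l) = 2*l*(-5 + l))
Y = 228/11 (Y = 20 - 8/(-11) = 20 - 8*(-1)/11 = 20 - 1*(-8/11) = 20 + 8/11 = 228/11 ≈ 20.727)
q(J, D) = 12 - 4*D (q(J, D) = -2*6*(-5 + 6)*(D - 3)/3 = -2*6*1*(-3 + D)/3 = -4*(-3 + D) = -(-36 + 12*D)/3 = 12 - 4*D)
(q(7, Y) + 333)² = ((12 - 4*228/11) + 333)² = ((12 - 912/11) + 333)² = (-780/11 + 333)² = (2883/11)² = 8311689/121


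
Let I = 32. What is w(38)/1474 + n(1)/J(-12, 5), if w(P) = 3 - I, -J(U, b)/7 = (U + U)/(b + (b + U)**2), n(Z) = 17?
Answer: 112355/20636 ≈ 5.4446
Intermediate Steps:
J(U, b) = -14*U/(b + (U + b)**2) (J(U, b) = -7*(U + U)/(b + (b + U)**2) = -7*2*U/(b + (U + b)**2) = -14*U/(b + (U + b)**2))
w(P) = -29 (w(P) = 3 - 1*32 = 3 - 32 = -29)
w(38)/1474 + n(1)/J(-12, 5) = -29/1474 + 17/((-14*(-12)/(5 + (-12 + 5)**2))) = -29*1/1474 + 17/((-14*(-12)/(5 + (-7)**2))) = -29/1474 + 17/((-14*(-12)/(5 + 49))) = -29/1474 + 17/((-14*(-12)/54)) = -29/1474 + 17/((-14*(-12)*1/54)) = -29/1474 + 17/(28/9) = -29/1474 + 17*(9/28) = -29/1474 + 153/28 = 112355/20636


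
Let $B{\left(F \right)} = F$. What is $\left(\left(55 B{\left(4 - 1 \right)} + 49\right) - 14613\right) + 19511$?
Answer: $5112$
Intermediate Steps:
$\left(\left(55 B{\left(4 - 1 \right)} + 49\right) - 14613\right) + 19511 = \left(\left(55 \left(4 - 1\right) + 49\right) - 14613\right) + 19511 = \left(\left(55 \cdot 3 + 49\right) - 14613\right) + 19511 = \left(\left(165 + 49\right) - 14613\right) + 19511 = \left(214 - 14613\right) + 19511 = -14399 + 19511 = 5112$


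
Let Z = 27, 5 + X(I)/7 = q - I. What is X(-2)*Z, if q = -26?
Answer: -5481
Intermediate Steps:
X(I) = -217 - 7*I (X(I) = -35 + 7*(-26 - I) = -35 + (-182 - 7*I) = -217 - 7*I)
X(-2)*Z = (-217 - 7*(-2))*27 = (-217 + 14)*27 = -203*27 = -5481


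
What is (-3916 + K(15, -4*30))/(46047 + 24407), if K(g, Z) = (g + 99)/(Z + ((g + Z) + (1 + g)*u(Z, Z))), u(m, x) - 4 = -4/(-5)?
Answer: -25459/457951 ≈ -0.055593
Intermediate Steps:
u(m, x) = 24/5 (u(m, x) = 4 - 4/(-5) = 4 - 4*(-⅕) = 4 + ⅘ = 24/5)
K(g, Z) = (99 + g)/(24/5 + 2*Z + 29*g/5) (K(g, Z) = (g + 99)/(Z + ((g + Z) + (1 + g)*(24/5))) = (99 + g)/(Z + ((Z + g) + (24/5 + 24*g/5))) = (99 + g)/(Z + (24/5 + Z + 29*g/5)) = (99 + g)/(24/5 + 2*Z + 29*g/5))
(-3916 + K(15, -4*30))/(46047 + 24407) = (-3916 + 5*(99 + 15)/(24 + 10*(-4*30) + 29*15))/(46047 + 24407) = (-3916 + 5*114/(24 + 10*(-120) + 435))/70454 = (-3916 + 5*114/(24 - 1200 + 435))*(1/70454) = (-3916 + 5*114/(-741))*(1/70454) = (-3916 + 5*(-1/741)*114)*(1/70454) = (-3916 - 10/13)*(1/70454) = -50918/13*1/70454 = -25459/457951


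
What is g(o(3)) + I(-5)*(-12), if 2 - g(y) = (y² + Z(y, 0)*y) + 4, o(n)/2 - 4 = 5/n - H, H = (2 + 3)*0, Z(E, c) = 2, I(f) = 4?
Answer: -1810/9 ≈ -201.11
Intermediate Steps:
H = 0 (H = 5*0 = 0)
o(n) = 8 + 10/n (o(n) = 8 + 2*(5/n - 1*0) = 8 + 2*(5/n + 0) = 8 + 2*(5/n) = 8 + 10/n)
g(y) = -2 - y² - 2*y (g(y) = 2 - ((y² + 2*y) + 4) = 2 - (4 + y² + 2*y) = 2 + (-4 - y² - 2*y) = -2 - y² - 2*y)
g(o(3)) + I(-5)*(-12) = (-2 - (8 + 10/3)² - 2*(8 + 10/3)) + 4*(-12) = (-2 - (8 + 10*(⅓))² - 2*(8 + 10*(⅓))) - 48 = (-2 - (8 + 10/3)² - 2*(8 + 10/3)) - 48 = (-2 - (34/3)² - 2*34/3) - 48 = (-2 - 1*1156/9 - 68/3) - 48 = (-2 - 1156/9 - 68/3) - 48 = -1378/9 - 48 = -1810/9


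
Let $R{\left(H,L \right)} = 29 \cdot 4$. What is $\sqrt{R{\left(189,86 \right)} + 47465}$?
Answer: $\sqrt{47581} \approx 218.13$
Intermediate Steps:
$R{\left(H,L \right)} = 116$
$\sqrt{R{\left(189,86 \right)} + 47465} = \sqrt{116 + 47465} = \sqrt{47581}$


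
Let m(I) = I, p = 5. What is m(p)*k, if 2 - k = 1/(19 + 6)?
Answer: 49/5 ≈ 9.8000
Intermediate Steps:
k = 49/25 (k = 2 - 1/(19 + 6) = 2 - 1/25 = 49/25 ≈ 1.9600)
m(p)*k = 5*(49/25) = 49/5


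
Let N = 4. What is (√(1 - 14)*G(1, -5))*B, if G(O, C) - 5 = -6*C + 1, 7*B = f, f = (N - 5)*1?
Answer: -36*I*√13/7 ≈ -18.543*I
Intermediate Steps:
f = -1 (f = (4 - 5)*1 = -1*1 = -1)
B = -⅐ (B = (⅐)*(-1) = -⅐ ≈ -0.14286)
G(O, C) = 6 - 6*C (G(O, C) = 5 + (-6*C + 1) = 5 + (1 - 6*C) = 6 - 6*C)
(√(1 - 14)*G(1, -5))*B = (√(1 - 14)*(6 - 6*(-5)))*(-⅐) = (√(-13)*(6 + 30))*(-⅐) = ((I*√13)*36)*(-⅐) = (36*I*√13)*(-⅐) = -36*I*√13/7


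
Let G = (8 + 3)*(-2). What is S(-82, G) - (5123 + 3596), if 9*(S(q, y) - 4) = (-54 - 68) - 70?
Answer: -26209/3 ≈ -8736.3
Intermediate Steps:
G = -22 (G = 11*(-2) = -22)
S(q, y) = -52/3 (S(q, y) = 4 + ((-54 - 68) - 70)/9 = 4 + (-122 - 70)/9 = 4 + (⅑)*(-192) = 4 - 64/3 = -52/3)
S(-82, G) - (5123 + 3596) = -52/3 - (5123 + 3596) = -52/3 - 1*8719 = -52/3 - 8719 = -26209/3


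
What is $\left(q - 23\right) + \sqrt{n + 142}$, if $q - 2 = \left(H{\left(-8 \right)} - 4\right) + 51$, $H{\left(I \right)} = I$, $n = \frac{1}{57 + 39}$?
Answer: $18 + \frac{\sqrt{81798}}{24} \approx 29.917$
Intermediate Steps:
$n = \frac{1}{96} \approx 0.010417$
$q = 41$ ($q = 2 + \left(\left(-8 - 4\right) + 51\right) = 2 + \left(-12 + 51\right) = 2 + 39 = 41$)
$\left(q - 23\right) + \sqrt{n + 142} = \left(41 - 23\right) + \sqrt{\frac{1}{96} + 142} = 18 + \sqrt{\frac{13633}{96}} = 18 + \frac{\sqrt{81798}}{24}$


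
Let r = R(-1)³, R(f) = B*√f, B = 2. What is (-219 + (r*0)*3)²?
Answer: 47961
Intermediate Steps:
R(f) = 2*√f
r = -8*I (r = (2*√(-1))³ = (2*I)³ = -8*I ≈ -8.0*I)
(-219 + (r*0)*3)² = (-219 + (-8*I*0)*3)² = (-219 + 0*3)² = (-219 + 0)² = (-219)² = 47961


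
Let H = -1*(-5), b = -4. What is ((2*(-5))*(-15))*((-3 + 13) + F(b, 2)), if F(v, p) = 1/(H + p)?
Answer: 10650/7 ≈ 1521.4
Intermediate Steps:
H = 5
F(v, p) = 1/(5 + p)
((2*(-5))*(-15))*((-3 + 13) + F(b, 2)) = ((2*(-5))*(-15))*((-3 + 13) + 1/(5 + 2)) = (-10*(-15))*(10 + 1/7) = 150*(10 + 1/7) = 150*(71/7) = 10650/7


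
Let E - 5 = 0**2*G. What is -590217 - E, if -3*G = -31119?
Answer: -590222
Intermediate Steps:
G = 10373 (G = -1/3*(-31119) = 10373)
E = 5 (E = 5 + 0**2*10373 = 5 + 0*10373 = 5 + 0 = 5)
-590217 - E = -590217 - 1*5 = -590217 - 5 = -590222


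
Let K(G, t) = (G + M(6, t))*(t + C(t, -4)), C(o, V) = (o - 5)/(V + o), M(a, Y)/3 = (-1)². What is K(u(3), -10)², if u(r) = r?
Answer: 140625/49 ≈ 2869.9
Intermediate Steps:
M(a, Y) = 3 (M(a, Y) = 3*(-1)² = 3*1 = 3)
C(o, V) = (-5 + o)/(V + o)
K(G, t) = (3 + G)*(t + (-5 + t)/(-4 + t)) (K(G, t) = (G + 3)*(t + (-5 + t)/(-4 + t)) = (3 + G)*(t + (-5 + t)/(-4 + t)))
K(u(3), -10)² = ((-15 + 3*(-10) + 3*(-5 - 10) - 10*(-4 - 10)*(3 + 3))/(-4 - 10))² = ((-15 - 30 + 3*(-15) - 10*(-14)*6)/(-14))² = (-(-15 - 30 - 45 + 840)/14)² = (-1/14*750)² = (-375/7)² = 140625/49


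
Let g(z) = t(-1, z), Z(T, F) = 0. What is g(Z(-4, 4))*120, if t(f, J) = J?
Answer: 0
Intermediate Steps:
g(z) = z
g(Z(-4, 4))*120 = 0*120 = 0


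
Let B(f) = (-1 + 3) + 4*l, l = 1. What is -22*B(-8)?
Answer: -132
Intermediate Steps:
B(f) = 6 (B(f) = (-1 + 3) + 4*1 = 2 + 4 = 6)
-22*B(-8) = -22*6 = -132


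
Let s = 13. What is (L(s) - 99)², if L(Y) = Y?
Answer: 7396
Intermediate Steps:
(L(s) - 99)² = (13 - 99)² = (-86)² = 7396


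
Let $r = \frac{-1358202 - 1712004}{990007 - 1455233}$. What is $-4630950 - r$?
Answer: $- \frac{1077220707453}{232613} \approx -4.631 \cdot 10^{6}$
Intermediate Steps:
$r = \frac{1535103}{232613}$ ($r = - \frac{3070206}{-465226} = \left(-3070206\right) \left(- \frac{1}{465226}\right) = \frac{1535103}{232613} \approx 6.5994$)
$-4630950 - r = -4630950 - \frac{1535103}{232613} = - \frac{1077220707453}{232613}$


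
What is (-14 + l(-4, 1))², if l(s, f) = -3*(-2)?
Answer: 64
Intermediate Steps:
l(s, f) = 6
(-14 + l(-4, 1))² = (-14 + 6)² = (-8)² = 64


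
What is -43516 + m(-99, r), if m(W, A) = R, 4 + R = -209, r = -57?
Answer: -43729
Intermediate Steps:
R = -213 (R = -4 - 209 = -213)
m(W, A) = -213
-43516 + m(-99, r) = -43516 - 213 = -43729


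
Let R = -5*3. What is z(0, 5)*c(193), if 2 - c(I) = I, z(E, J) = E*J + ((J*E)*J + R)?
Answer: 2865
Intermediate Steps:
R = -15
z(E, J) = -15 + E*J + E*J² (z(E, J) = E*J + ((J*E)*J - 15) = E*J + ((E*J)*J - 15) = E*J + (E*J² - 15) = E*J + (-15 + E*J²) = -15 + E*J + E*J²)
c(I) = 2 - I
z(0, 5)*c(193) = (-15 + 0*5 + 0*5²)*(2 - 1*193) = (-15 + 0 + 0*25)*(2 - 193) = (-15 + 0 + 0)*(-191) = -15*(-191) = 2865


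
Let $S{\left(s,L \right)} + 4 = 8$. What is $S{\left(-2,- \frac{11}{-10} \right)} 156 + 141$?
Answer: $765$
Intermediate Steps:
$S{\left(s,L \right)} = 4$ ($S{\left(s,L \right)} = -4 + 8 = 4$)
$S{\left(-2,- \frac{11}{-10} \right)} 156 + 141 = 4 \cdot 156 + 141 = 624 + 141 = 765$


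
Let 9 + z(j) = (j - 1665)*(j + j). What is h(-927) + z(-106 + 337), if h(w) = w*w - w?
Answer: 197739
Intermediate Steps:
h(w) = w² - w
z(j) = -9 + 2*j*(-1665 + j) (z(j) = -9 + (j - 1665)*(j + j) = -9 + (-1665 + j)*(2*j) = -9 + 2*j*(-1665 + j))
h(-927) + z(-106 + 337) = -927*(-1 - 927) + (-9 - 3330*(-106 + 337) + 2*(-106 + 337)²) = -927*(-928) + (-9 - 3330*231 + 2*231²) = 860256 + (-9 - 769230 + 2*53361) = 860256 + (-9 - 769230 + 106722) = 860256 - 662517 = 197739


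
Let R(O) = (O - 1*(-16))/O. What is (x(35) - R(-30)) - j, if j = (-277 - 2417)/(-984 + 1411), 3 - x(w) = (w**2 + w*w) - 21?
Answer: -15501109/6405 ≈ -2420.2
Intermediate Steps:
x(w) = 24 - 2*w**2 (x(w) = 3 - ((w**2 + w*w) - 21) = 3 - ((w**2 + w**2) - 21) = 3 - (2*w**2 - 21) = 3 - (-21 + 2*w**2) = 3 + (21 - 2*w**2) = 24 - 2*w**2)
R(O) = (16 + O)/O (R(O) = (O + 16)/O = (16 + O)/O)
j = -2694/427 ≈ -6.3091
(x(35) - R(-30)) - j = ((24 - 2*35**2) - (16 - 30)/(-30)) - 1*(-2694/427) = ((24 - 2*1225) - (-1)*(-14)/30) + 2694/427 = ((24 - 2450) - 1*7/15) + 2694/427 = (-2426 - 7/15) + 2694/427 = -36397/15 + 2694/427 = -15501109/6405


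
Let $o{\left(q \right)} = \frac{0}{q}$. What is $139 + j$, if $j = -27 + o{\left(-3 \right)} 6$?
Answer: $112$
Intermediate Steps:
$o{\left(q \right)} = 0$
$j = -27$ ($j = -27 + 0 \cdot 6 = -27 + 0 = -27$)
$139 + j = 139 - 27 = 112$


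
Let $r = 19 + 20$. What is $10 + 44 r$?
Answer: $1726$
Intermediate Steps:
$r = 39$
$10 + 44 r = 10 + 44 \cdot 39 = 10 + 1716 = 1726$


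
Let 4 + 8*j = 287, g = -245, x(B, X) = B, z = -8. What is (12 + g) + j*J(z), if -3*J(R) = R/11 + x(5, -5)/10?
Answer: -121609/528 ≈ -230.32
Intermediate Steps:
j = 283/8 (j = -1/2 + (1/8)*287 = -1/2 + 287/8 = 283/8 ≈ 35.375)
J(R) = -1/6 - R/33 (J(R) = -(R/11 + 5/10)/3 = -(R*(1/11) + 5*(1/10))/3 = -(R/11 + 1/2)/3 = -(1/2 + R/11)/3 = -1/6 - R/33)
(12 + g) + j*J(z) = (12 - 245) + 283*(-1/6 - 1/33*(-8))/8 = -233 + 283*(-1/6 + 8/33)/8 = -233 + (283/8)*(5/66) = -233 + 1415/528 = -121609/528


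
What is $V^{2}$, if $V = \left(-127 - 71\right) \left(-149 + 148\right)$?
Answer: $39204$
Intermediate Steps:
$V = 198$ ($V = \left(-198\right) \left(-1\right) = 198$)
$V^{2} = 198^{2} = 39204$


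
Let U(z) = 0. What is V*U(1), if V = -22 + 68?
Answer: 0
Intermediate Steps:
V = 46
V*U(1) = 46*0 = 0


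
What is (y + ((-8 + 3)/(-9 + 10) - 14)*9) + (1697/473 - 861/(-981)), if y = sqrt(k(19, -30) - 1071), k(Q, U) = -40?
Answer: -25758071/154671 + I*sqrt(1111) ≈ -166.53 + 33.332*I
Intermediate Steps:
y = I*sqrt(1111) (y = sqrt(-40 - 1071) = sqrt(-1111) = I*sqrt(1111) ≈ 33.332*I)
(y + ((-8 + 3)/(-9 + 10) - 14)*9) + (1697/473 - 861/(-981)) = (I*sqrt(1111) + ((-8 + 3)/(-9 + 10) - 14)*9) + (1697/473 - 861/(-981)) = (I*sqrt(1111) + (-5/1 - 14)*9) + (1697*(1/473) - 861*(-1/981)) = (I*sqrt(1111) + (-5*1 - 14)*9) + (1697/473 + 287/327) = (I*sqrt(1111) + (-5 - 14)*9) + 690670/154671 = (I*sqrt(1111) - 19*9) + 690670/154671 = (I*sqrt(1111) - 171) + 690670/154671 = (-171 + I*sqrt(1111)) + 690670/154671 = -25758071/154671 + I*sqrt(1111)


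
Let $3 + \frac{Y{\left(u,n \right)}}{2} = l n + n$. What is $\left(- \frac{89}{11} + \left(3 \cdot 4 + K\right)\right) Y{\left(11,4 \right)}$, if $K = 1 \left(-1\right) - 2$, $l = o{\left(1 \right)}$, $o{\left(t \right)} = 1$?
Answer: $\frac{100}{11} \approx 9.0909$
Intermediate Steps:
$l = 1$
$K = -3$ ($K = -1 - 2 = -3$)
$Y{\left(u,n \right)} = -6 + 4 n$ ($Y{\left(u,n \right)} = -6 + 2 \left(1 n + n\right) = -6 + 2 \left(n + n\right) = -6 + 2 \cdot 2 n = -6 + 4 n$)
$\left(- \frac{89}{11} + \left(3 \cdot 4 + K\right)\right) Y{\left(11,4 \right)} = \left(- \frac{89}{11} + \left(3 \cdot 4 - 3\right)\right) \left(-6 + 4 \cdot 4\right) = \left(\left(-89\right) \frac{1}{11} + \left(12 - 3\right)\right) \left(-6 + 16\right) = \left(- \frac{89}{11} + 9\right) 10 = \frac{10}{11} \cdot 10 = \frac{100}{11}$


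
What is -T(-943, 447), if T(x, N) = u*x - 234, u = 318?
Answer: 300108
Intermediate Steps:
T(x, N) = -234 + 318*x (T(x, N) = 318*x - 234 = -234 + 318*x)
-T(-943, 447) = -(-234 + 318*(-943)) = -(-234 - 299874) = -1*(-300108) = 300108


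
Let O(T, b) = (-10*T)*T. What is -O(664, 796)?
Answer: 4408960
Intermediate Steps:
O(T, b) = -10*T**2
-O(664, 796) = -(-10)*664**2 = -(-10)*440896 = -1*(-4408960) = 4408960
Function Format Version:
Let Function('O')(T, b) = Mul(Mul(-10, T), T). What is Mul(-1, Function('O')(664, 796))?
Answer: 4408960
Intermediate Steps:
Function('O')(T, b) = Mul(-10, Pow(T, 2))
Mul(-1, Function('O')(664, 796)) = Mul(-1, Mul(-10, Pow(664, 2))) = Mul(-1, Mul(-10, 440896)) = Mul(-1, -4408960) = 4408960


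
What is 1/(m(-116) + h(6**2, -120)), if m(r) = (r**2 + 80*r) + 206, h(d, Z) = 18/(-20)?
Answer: 10/43811 ≈ 0.00022825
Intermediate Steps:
h(d, Z) = -9/10 (h(d, Z) = 18*(-1/20) = -9/10)
m(r) = 206 + r**2 + 80*r
1/(m(-116) + h(6**2, -120)) = 1/((206 + (-116)**2 + 80*(-116)) - 9/10) = 1/((206 + 13456 - 9280) - 9/10) = 1/(4382 - 9/10) = 1/(43811/10) = 10/43811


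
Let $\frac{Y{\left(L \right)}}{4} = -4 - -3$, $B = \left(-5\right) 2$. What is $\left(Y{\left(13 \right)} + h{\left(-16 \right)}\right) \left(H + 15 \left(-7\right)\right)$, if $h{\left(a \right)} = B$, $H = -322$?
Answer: $5978$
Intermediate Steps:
$B = -10$
$Y{\left(L \right)} = -4$ ($Y{\left(L \right)} = 4 \left(-4 - -3\right) = 4 \left(-4 + 3\right) = 4 \left(-1\right) = -4$)
$h{\left(a \right)} = -10$
$\left(Y{\left(13 \right)} + h{\left(-16 \right)}\right) \left(H + 15 \left(-7\right)\right) = \left(-4 - 10\right) \left(-322 + 15 \left(-7\right)\right) = - 14 \left(-322 - 105\right) = \left(-14\right) \left(-427\right) = 5978$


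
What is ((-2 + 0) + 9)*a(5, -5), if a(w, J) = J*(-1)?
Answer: 35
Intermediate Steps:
a(w, J) = -J
((-2 + 0) + 9)*a(5, -5) = ((-2 + 0) + 9)*(-1*(-5)) = (-2 + 9)*5 = 7*5 = 35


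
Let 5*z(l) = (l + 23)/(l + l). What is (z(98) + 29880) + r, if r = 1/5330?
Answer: 15607583791/522340 ≈ 29880.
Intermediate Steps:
r = 1/5330 ≈ 0.00018762
z(l) = (23 + l)/(10*l) (z(l) = ((l + 23)/(l + l))/5 = ((23 + l)/((2*l)))/5 = ((23 + l)*(1/(2*l)))/5 = ((23 + l)/(2*l))/5 = (23 + l)/(10*l))
(z(98) + 29880) + r = ((⅒)*(23 + 98)/98 + 29880) + 1/5330 = ((⅒)*(1/98)*121 + 29880) + 1/5330 = (121/980 + 29880) + 1/5330 = 29282521/980 + 1/5330 = 15607583791/522340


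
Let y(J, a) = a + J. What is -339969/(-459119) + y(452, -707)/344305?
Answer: 23387190240/31615393459 ≈ 0.73974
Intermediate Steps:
y(J, a) = J + a
-339969/(-459119) + y(452, -707)/344305 = -339969/(-459119) + (452 - 707)/344305 = -339969*(-1/459119) - 255*1/344305 = 339969/459119 - 51/68861 = 23387190240/31615393459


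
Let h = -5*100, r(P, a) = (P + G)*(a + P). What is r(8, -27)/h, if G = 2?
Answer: 19/50 ≈ 0.38000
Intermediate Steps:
r(P, a) = (2 + P)*(P + a) (r(P, a) = (P + 2)*(a + P) = (2 + P)*(P + a))
h = -500
r(8, -27)/h = (8**2 + 2*8 + 2*(-27) + 8*(-27))/(-500) = (64 + 16 - 54 - 216)*(-1/500) = -190*(-1/500) = 19/50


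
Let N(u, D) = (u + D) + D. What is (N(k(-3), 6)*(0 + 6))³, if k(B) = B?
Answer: 157464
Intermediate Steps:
N(u, D) = u + 2*D (N(u, D) = (D + u) + D = u + 2*D)
(N(k(-3), 6)*(0 + 6))³ = ((-3 + 2*6)*(0 + 6))³ = ((-3 + 12)*6)³ = (9*6)³ = 54³ = 157464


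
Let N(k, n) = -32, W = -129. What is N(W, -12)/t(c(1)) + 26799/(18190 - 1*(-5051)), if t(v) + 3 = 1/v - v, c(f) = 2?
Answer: 576205/69723 ≈ 8.2642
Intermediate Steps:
t(v) = -3 + 1/v - v (t(v) = -3 + (1/v - v) = -3 + 1/v - v)
N(W, -12)/t(c(1)) + 26799/(18190 - 1*(-5051)) = -32/(-3 + 1/2 - 1*2) + 26799/(18190 - 1*(-5051)) = -32/(-3 + 1/2 - 2) + 26799/(18190 + 5051) = -32/(-9/2) + 26799/23241 = -32*(-2/9) + 26799*(1/23241) = 64/9 + 8933/7747 = 576205/69723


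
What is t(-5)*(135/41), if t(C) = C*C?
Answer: 3375/41 ≈ 82.317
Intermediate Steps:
t(C) = C²
t(-5)*(135/41) = (-5)²*(135/41) = 25*(135*(1/41)) = 25*(135/41) = 3375/41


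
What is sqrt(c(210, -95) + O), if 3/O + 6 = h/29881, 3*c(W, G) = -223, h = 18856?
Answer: I*sqrt(17348010936510)/481290 ≈ 8.654*I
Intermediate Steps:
c(W, G) = -223/3 (c(W, G) = (1/3)*(-223) = -223/3)
O = -89643/160430 (O = 3/(-6 + 18856/29881) = 3/(-160430/29881) = 3*(-29881/160430) = -89643/160430 ≈ -0.55877)
sqrt(c(210, -95) + O) = sqrt(-223/3 - 89643/160430) = sqrt(-36044819/481290) = I*sqrt(17348010936510)/481290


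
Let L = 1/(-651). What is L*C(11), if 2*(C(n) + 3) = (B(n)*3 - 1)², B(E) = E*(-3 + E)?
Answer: -69163/1302 ≈ -53.121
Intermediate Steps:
C(n) = -3 + (-1 + 3*n*(-3 + n))²/2 (C(n) = -3 + ((n*(-3 + n))*3 - 1)²/2 = -3 + (3*n*(-3 + n) - 1)²/2 = -3 + (-1 + 3*n*(-3 + n))²/2)
L = -1/651 ≈ -0.0015361
L*C(11) = -(-3 + (-1 + 3*11*(-3 + 11))²/2)/651 = -(-3 + (-1 + 3*11*8)²/2)/651 = -(-3 + (-1 + 264)²/2)/651 = -(-3 + (½)*263²)/651 = -(-3 + (½)*69169)/651 = -(-3 + 69169/2)/651 = -1/651*69163/2 = -69163/1302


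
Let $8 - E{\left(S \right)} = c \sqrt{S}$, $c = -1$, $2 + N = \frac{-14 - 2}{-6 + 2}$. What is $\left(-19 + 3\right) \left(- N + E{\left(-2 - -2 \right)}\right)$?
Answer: $-96$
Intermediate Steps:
$N = 2$ ($N = -2 + \frac{-14 - 2}{-6 + 2} = -2 - \frac{16}{-4} = -2 - -4 = -2 + 4 = 2$)
$E{\left(S \right)} = 8 + \sqrt{S}$ ($E{\left(S \right)} = 8 - - \sqrt{S} = 8 + \sqrt{S}$)
$\left(-19 + 3\right) \left(- N + E{\left(-2 - -2 \right)}\right) = \left(-19 + 3\right) \left(\left(-1\right) 2 + \left(8 + \sqrt{-2 - -2}\right)\right) = - 16 \left(-2 + \left(8 + \sqrt{-2 + 2}\right)\right) = - 16 \left(-2 + \left(8 + \sqrt{0}\right)\right) = - 16 \left(-2 + \left(8 + 0\right)\right) = - 16 \left(-2 + 8\right) = \left(-16\right) 6 = -96$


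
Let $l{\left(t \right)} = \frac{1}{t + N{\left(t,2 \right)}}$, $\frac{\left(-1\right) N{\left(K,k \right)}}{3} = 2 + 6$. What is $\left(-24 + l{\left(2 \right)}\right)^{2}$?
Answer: $\frac{279841}{484} \approx 578.18$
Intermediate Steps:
$N{\left(K,k \right)} = -24$ ($N{\left(K,k \right)} = - 3 \left(2 + 6\right) = \left(-3\right) 8 = -24$)
$l{\left(t \right)} = \frac{1}{-24 + t}$ ($l{\left(t \right)} = \frac{1}{t - 24} = \frac{1}{-24 + t}$)
$\left(-24 + l{\left(2 \right)}\right)^{2} = \left(-24 + \frac{1}{-24 + 2}\right)^{2} = \left(-24 + \frac{1}{-22}\right)^{2} = \left(-24 - \frac{1}{22}\right)^{2} = \left(- \frac{529}{22}\right)^{2} = \frac{279841}{484}$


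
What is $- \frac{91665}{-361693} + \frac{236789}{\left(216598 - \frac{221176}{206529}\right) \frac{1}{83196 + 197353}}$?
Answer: $\frac{708914261451693498501}{2311401553587434} \approx 3.067 \cdot 10^{5}$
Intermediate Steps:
$- \frac{91665}{-361693} + \frac{236789}{\left(216598 - \frac{221176}{206529}\right) \frac{1}{83196 + 197353}} = \left(-91665\right) \left(- \frac{1}{361693}\right) + \frac{236789}{\left(216598 - \frac{221176}{206529}\right) \frac{1}{280549}} = \frac{91665}{361693} + \frac{236789}{\left(216598 - \frac{221176}{206529}\right) \frac{1}{280549}} = \frac{91665}{361693} + \frac{236789}{\frac{44733547166}{206529} \cdot \frac{1}{280549}} = \frac{91665}{361693} + \frac{236789}{\frac{44733547166}{57941504421}} = \frac{91665}{361693} + 236789 \cdot \frac{57941504421}{44733547166} = \frac{91665}{361693} + \frac{1959987270049167}{6390506738} = \frac{708914261451693498501}{2311401553587434}$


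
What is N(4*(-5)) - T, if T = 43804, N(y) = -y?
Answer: -43784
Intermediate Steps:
N(4*(-5)) - T = -4*(-5) - 1*43804 = -1*(-20) - 43804 = 20 - 43804 = -43784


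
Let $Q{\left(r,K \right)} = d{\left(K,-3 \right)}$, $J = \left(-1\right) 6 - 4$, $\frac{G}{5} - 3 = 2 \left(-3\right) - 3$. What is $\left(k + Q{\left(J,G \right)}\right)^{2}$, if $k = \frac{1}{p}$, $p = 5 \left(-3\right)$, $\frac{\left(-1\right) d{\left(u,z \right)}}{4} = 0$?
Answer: $\frac{1}{225} \approx 0.0044444$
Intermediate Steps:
$d{\left(u,z \right)} = 0$ ($d{\left(u,z \right)} = \left(-4\right) 0 = 0$)
$G = -30$ ($G = 15 + 5 \left(2 \left(-3\right) - 3\right) = 15 + 5 \left(-6 - 3\right) = 15 + 5 \left(-9\right) = 15 - 45 = -30$)
$p = -15$
$J = -10$ ($J = -6 - 4 = -10$)
$Q{\left(r,K \right)} = 0$
$k = - \frac{1}{15}$ ($k = \frac{1}{-15} = - \frac{1}{15} \approx -0.066667$)
$\left(k + Q{\left(J,G \right)}\right)^{2} = \left(- \frac{1}{15} + 0\right)^{2} = \left(- \frac{1}{15}\right)^{2} = \frac{1}{225}$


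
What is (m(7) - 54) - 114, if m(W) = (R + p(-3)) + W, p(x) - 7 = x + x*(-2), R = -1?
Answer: -152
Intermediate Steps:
p(x) = 7 - x (p(x) = 7 + (x + x*(-2)) = 7 + (x - 2*x) = 7 - x)
m(W) = 9 + W (m(W) = (-1 + (7 - 1*(-3))) + W = (-1 + (7 + 3)) + W = (-1 + 10) + W = 9 + W)
(m(7) - 54) - 114 = ((9 + 7) - 54) - 114 = (16 - 54) - 114 = -38 - 114 = -152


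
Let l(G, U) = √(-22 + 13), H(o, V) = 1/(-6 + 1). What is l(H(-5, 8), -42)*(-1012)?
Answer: -3036*I ≈ -3036.0*I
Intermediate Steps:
H(o, V) = -⅕ (H(o, V) = 1/(-5) = -⅕)
l(G, U) = 3*I (l(G, U) = √(-9) = 3*I)
l(H(-5, 8), -42)*(-1012) = (3*I)*(-1012) = -3036*I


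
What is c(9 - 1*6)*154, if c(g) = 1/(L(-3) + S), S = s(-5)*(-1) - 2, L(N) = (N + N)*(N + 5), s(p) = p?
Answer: -154/9 ≈ -17.111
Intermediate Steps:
L(N) = 2*N*(5 + N) (L(N) = (2*N)*(5 + N) = 2*N*(5 + N))
S = 3 (S = -5*(-1) - 2 = 5 - 2 = 3)
c(g) = -1/9 (c(g) = 1/(2*(-3)*(5 - 3) + 3) = 1/(2*(-3)*2 + 3) = 1/(-12 + 3) = 1/(-9) = -1/9)
c(9 - 1*6)*154 = -1/9*154 = -154/9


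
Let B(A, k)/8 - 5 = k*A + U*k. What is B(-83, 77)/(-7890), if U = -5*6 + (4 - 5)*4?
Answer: 36016/3945 ≈ 9.1295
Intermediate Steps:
U = -34 (U = -30 - 1*4 = -30 - 4 = -34)
B(A, k) = 40 - 272*k + 8*A*k (B(A, k) = 40 + 8*(k*A - 34*k) = 40 + 8*(A*k - 34*k) = 40 + 8*(-34*k + A*k) = 40 + (-272*k + 8*A*k) = 40 - 272*k + 8*A*k)
B(-83, 77)/(-7890) = (40 - 272*77 + 8*(-83)*77)/(-7890) = (40 - 20944 - 51128)*(-1/7890) = -72032*(-1/7890) = 36016/3945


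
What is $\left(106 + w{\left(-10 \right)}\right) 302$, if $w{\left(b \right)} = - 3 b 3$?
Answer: $59192$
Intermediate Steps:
$w{\left(b \right)} = - 9 b$ ($w{\left(b \right)} = - 3 \cdot 3 b = - 9 b$)
$\left(106 + w{\left(-10 \right)}\right) 302 = \left(106 - -90\right) 302 = \left(106 + 90\right) 302 = 196 \cdot 302 = 59192$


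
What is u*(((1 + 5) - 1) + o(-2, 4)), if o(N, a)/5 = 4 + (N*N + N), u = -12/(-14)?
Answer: 30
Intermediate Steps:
u = 6/7 (u = -12*(-1/14) = 6/7 ≈ 0.85714)
o(N, a) = 20 + 5*N + 5*N² (o(N, a) = 5*(4 + (N*N + N)) = 5*(4 + (N² + N)) = 5*(4 + (N + N²)) = 5*(4 + N + N²) = 20 + 5*N + 5*N²)
u*(((1 + 5) - 1) + o(-2, 4)) = 6*(((1 + 5) - 1) + (20 + 5*(-2) + 5*(-2)²))/7 = 6*((6 - 1) + (20 - 10 + 5*4))/7 = 6*(5 + (20 - 10 + 20))/7 = 6*(5 + 30)/7 = (6/7)*35 = 30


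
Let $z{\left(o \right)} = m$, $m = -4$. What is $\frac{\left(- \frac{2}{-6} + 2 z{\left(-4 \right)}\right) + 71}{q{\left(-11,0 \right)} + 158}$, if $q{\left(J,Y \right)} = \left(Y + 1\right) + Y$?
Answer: $\frac{190}{477} \approx 0.39832$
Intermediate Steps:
$q{\left(J,Y \right)} = 1 + 2 Y$ ($q{\left(J,Y \right)} = \left(1 + Y\right) + Y = 1 + 2 Y$)
$z{\left(o \right)} = -4$
$\frac{\left(- \frac{2}{-6} + 2 z{\left(-4 \right)}\right) + 71}{q{\left(-11,0 \right)} + 158} = \frac{\left(- \frac{2}{-6} + 2 \left(-4\right)\right) + 71}{\left(1 + 2 \cdot 0\right) + 158} = \frac{\left(\left(-2\right) \left(- \frac{1}{6}\right) - 8\right) + 71}{\left(1 + 0\right) + 158} = \frac{\left(\frac{1}{3} - 8\right) + 71}{1 + 158} = \frac{- \frac{23}{3} + 71}{159} = \frac{190}{3} \cdot \frac{1}{159} = \frac{190}{477}$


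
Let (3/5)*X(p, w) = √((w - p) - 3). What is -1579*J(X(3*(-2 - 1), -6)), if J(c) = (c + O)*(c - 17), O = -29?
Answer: -778447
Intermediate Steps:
X(p, w) = 5*√(-3 + w - p)/3 (X(p, w) = 5*√((w - p) - 3)/3 = 5*√(-3 + w - p)/3)
J(c) = (-29 + c)*(-17 + c) (J(c) = (c - 29)*(c - 17) = (-29 + c)*(-17 + c))
-1579*J(X(3*(-2 - 1), -6)) = -1579*(493 + (5*√(-3 - 6 - 3*(-2 - 1))/3)² - 230*√(-3 - 6 - 3*(-2 - 1))/3) = -1579*(493 + (5*√(-3 - 6 - 3*(-3))/3)² - 230*√(-3 - 6 - 3*(-3))/3) = -1579*(493 + (5*√(-3 - 6 - 1*(-9))/3)² - 230*√(-3 - 6 - 1*(-9))/3) = -1579*(493 + (5*√(-3 - 6 + 9)/3)² - 230*√(-3 - 6 + 9)/3) = -1579*(493 + (5*√0/3)² - 230*√0/3) = -1579*(493 + ((5/3)*0)² - 230*0/3) = -1579*(493 + 0² - 46*0) = -1579*(493 + 0 + 0) = -1579*493 = -778447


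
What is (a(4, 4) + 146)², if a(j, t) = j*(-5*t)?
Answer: 4356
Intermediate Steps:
a(j, t) = -5*j*t
(a(4, 4) + 146)² = (-5*4*4 + 146)² = (-80 + 146)² = 66² = 4356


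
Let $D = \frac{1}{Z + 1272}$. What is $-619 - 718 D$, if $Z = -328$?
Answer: $- \frac{292527}{472} \approx -619.76$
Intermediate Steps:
$D = \frac{1}{944}$ ($D = \frac{1}{-328 + 1272} = \frac{1}{944} \approx 0.0010593$)
$-619 - 718 D = -619 - \frac{359}{472} = - \frac{292527}{472}$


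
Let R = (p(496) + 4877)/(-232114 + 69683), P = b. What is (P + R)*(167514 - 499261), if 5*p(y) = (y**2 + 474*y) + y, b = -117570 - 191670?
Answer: 83318696359227147/812155 ≈ 1.0259e+11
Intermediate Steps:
b = -309240
P = -309240
p(y) = 95*y + y**2/5 (p(y) = ((y**2 + 474*y) + y)/5 = (y**2 + 475*y)/5 = 95*y + y**2/5)
R = -506001/812155 (R = ((1/5)*496*(475 + 496) + 4877)/(-232114 + 69683) = ((1/5)*496*971 + 4877)/(-162431) = (481616/5 + 4877)*(-1/162431) = (506001/5)*(-1/162431) = -506001/812155 ≈ -0.62304)
(P + R)*(167514 - 499261) = (-309240 - 506001/812155)*(167514 - 499261) = -251151318201/812155*(-331747) = 83318696359227147/812155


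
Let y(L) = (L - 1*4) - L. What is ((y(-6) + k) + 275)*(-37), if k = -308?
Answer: 1369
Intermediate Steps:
y(L) = -4 (y(L) = (L - 4) - L = (-4 + L) - L = -4)
((y(-6) + k) + 275)*(-37) = ((-4 - 308) + 275)*(-37) = (-312 + 275)*(-37) = -37*(-37) = 1369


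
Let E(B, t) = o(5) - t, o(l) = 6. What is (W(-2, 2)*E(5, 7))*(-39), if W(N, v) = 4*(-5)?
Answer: -780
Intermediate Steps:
W(N, v) = -20
E(B, t) = 6 - t
(W(-2, 2)*E(5, 7))*(-39) = -20*(6 - 1*7)*(-39) = -20*(6 - 7)*(-39) = -20*(-1)*(-39) = 20*(-39) = -780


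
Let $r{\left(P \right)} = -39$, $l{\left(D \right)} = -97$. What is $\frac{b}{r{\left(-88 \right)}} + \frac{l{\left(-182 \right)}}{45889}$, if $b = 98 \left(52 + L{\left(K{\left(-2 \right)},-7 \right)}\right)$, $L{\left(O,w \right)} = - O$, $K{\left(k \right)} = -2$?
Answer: $- \frac{80949457}{596557} \approx -135.69$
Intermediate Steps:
$b = 5292$ ($b = 98 \left(52 - -2\right) = 98 \left(52 + 2\right) = 98 \cdot 54 = 5292$)
$\frac{b}{r{\left(-88 \right)}} + \frac{l{\left(-182 \right)}}{45889} = \frac{5292}{-39} - \frac{97}{45889} = 5292 \left(- \frac{1}{39}\right) - \frac{97}{45889} = - \frac{1764}{13} - \frac{97}{45889} = - \frac{80949457}{596557}$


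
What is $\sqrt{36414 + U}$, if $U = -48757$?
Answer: $i \sqrt{12343} \approx 111.1 i$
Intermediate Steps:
$\sqrt{36414 + U} = \sqrt{36414 - 48757} = \sqrt{-12343} = i \sqrt{12343}$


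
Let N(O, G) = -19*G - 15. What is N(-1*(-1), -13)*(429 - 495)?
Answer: -15312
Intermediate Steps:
N(O, G) = -15 - 19*G
N(-1*(-1), -13)*(429 - 495) = (-15 - 19*(-13))*(429 - 495) = (-15 + 247)*(-66) = 232*(-66) = -15312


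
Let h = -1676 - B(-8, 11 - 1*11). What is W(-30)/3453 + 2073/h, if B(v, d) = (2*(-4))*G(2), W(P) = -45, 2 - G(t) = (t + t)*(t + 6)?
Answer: -2414763/2205316 ≈ -1.0950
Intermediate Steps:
G(t) = 2 - 2*t*(6 + t) (G(t) = 2 - (t + t)*(t + 6) = 2 - 2*t*(6 + t))
B(v, d) = 240 (B(v, d) = (2*(-4))*(2 - 12*2 - 2*2**2) = -8*(2 - 24 - 2*4) = -8*(2 - 24 - 8) = -8*(-30) = 240)
h = -1916 (h = -1676 - 1*240 = -1676 - 240 = -1916)
W(-30)/3453 + 2073/h = -45/3453 + 2073/(-1916) = -45*1/3453 + 2073*(-1/1916) = -15/1151 - 2073/1916 = -2414763/2205316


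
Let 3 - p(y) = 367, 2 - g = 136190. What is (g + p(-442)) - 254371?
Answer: -390923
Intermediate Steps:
g = -136188 (g = 2 - 1*136190 = 2 - 136190 = -136188)
p(y) = -364 (p(y) = 3 - 1*367 = 3 - 367 = -364)
(g + p(-442)) - 254371 = (-136188 - 364) - 254371 = -136552 - 254371 = -390923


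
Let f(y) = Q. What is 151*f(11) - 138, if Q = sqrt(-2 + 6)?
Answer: 164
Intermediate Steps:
Q = 2 (Q = sqrt(4) = 2)
f(y) = 2
151*f(11) - 138 = 151*2 - 138 = 302 - 138 = 164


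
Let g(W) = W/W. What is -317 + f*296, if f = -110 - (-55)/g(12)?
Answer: -16597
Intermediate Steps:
g(W) = 1
f = -55 (f = -110 - (-55)/1 = -110 - (-55) = -110 - 1*(-55) = -110 + 55 = -55)
-317 + f*296 = -317 - 55*296 = -317 - 16280 = -16597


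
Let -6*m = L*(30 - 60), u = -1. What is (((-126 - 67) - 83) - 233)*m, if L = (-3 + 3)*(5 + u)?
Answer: 0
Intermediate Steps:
L = 0 (L = (-3 + 3)*(5 - 1) = 0*4 = 0)
m = 0 (m = -0*(30 - 60) = -0*(-30) = -1/6*0 = 0)
(((-126 - 67) - 83) - 233)*m = (((-126 - 67) - 83) - 233)*0 = ((-193 - 83) - 233)*0 = (-276 - 233)*0 = -509*0 = 0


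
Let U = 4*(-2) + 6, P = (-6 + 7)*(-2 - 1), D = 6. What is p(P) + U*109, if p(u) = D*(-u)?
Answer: -200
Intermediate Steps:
P = -3 (P = 1*(-3) = -3)
U = -2 (U = -8 + 6 = -2)
p(u) = -6*u (p(u) = 6*(-u) = -6*u)
p(P) + U*109 = -6*(-3) - 2*109 = 18 - 218 = -200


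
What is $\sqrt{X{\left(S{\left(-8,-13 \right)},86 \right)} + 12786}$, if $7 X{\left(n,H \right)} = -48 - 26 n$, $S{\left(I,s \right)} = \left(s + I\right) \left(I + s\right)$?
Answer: $\frac{2 \sqrt{136479}}{7} \approx 105.55$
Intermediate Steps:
$S{\left(I,s \right)} = \left(I + s\right)^{2}$ ($S{\left(I,s \right)} = \left(I + s\right) \left(I + s\right) = \left(I + s\right)^{2}$)
$X{\left(n,H \right)} = - \frac{48}{7} - \frac{26 n}{7}$ ($X{\left(n,H \right)} = \frac{-48 - 26 n}{7} = - \frac{48}{7} - \frac{26 n}{7}$)
$\sqrt{X{\left(S{\left(-8,-13 \right)},86 \right)} + 12786} = \sqrt{\left(- \frac{48}{7} - \frac{26 \left(-8 - 13\right)^{2}}{7}\right) + 12786} = \sqrt{\left(- \frac{48}{7} - \frac{26 \left(-21\right)^{2}}{7}\right) + 12786} = \sqrt{\left(- \frac{48}{7} - 1638\right) + 12786} = \sqrt{- \frac{11514}{7} + 12786} = \sqrt{\frac{77988}{7}} = \frac{2 \sqrt{136479}}{7}$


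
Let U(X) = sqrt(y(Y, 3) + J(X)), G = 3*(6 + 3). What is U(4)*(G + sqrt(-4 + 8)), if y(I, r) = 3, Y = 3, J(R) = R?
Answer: 29*sqrt(7) ≈ 76.727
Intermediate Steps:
G = 27 (G = 3*9 = 27)
U(X) = sqrt(3 + X)
U(4)*(G + sqrt(-4 + 8)) = sqrt(3 + 4)*(27 + sqrt(-4 + 8)) = sqrt(7)*(27 + sqrt(4)) = sqrt(7)*(27 + 2) = sqrt(7)*29 = 29*sqrt(7)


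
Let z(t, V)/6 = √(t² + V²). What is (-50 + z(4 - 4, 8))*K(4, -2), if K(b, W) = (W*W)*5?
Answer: -40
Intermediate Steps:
K(b, W) = 5*W² (K(b, W) = W²*5 = 5*W²)
z(t, V) = 6*√(V² + t²) (z(t, V) = 6*√(t² + V²) = 6*√(V² + t²))
(-50 + z(4 - 4, 8))*K(4, -2) = (-50 + 6*√(8² + (4 - 4)²))*(5*(-2)²) = (-50 + 6*√(64 + 0²))*(5*4) = (-50 + 6*√(64 + 0))*20 = (-50 + 6*√64)*20 = (-50 + 6*8)*20 = (-50 + 48)*20 = -2*20 = -40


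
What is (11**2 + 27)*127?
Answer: 18796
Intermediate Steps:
(11**2 + 27)*127 = (121 + 27)*127 = 148*127 = 18796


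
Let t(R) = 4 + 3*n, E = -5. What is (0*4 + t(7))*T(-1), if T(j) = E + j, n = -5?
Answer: 66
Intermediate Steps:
T(j) = -5 + j
t(R) = -11 (t(R) = 4 + 3*(-5) = 4 - 15 = -11)
(0*4 + t(7))*T(-1) = (0*4 - 11)*(-5 - 1) = (0 - 11)*(-6) = -11*(-6) = 66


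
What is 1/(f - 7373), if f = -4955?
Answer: -1/12328 ≈ -8.1116e-5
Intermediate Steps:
1/(f - 7373) = 1/(-4955 - 7373) = 1/(-12328) = -1/12328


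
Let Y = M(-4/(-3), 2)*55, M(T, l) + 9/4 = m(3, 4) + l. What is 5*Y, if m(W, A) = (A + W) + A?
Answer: 11825/4 ≈ 2956.3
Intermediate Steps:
m(W, A) = W + 2*A
M(T, l) = 35/4 + l (M(T, l) = -9/4 + ((3 + 2*4) + l) = -9/4 + ((3 + 8) + l) = -9/4 + (11 + l) = 35/4 + l)
Y = 2365/4 (Y = (35/4 + 2)*55 = (43/4)*55 = 2365/4 ≈ 591.25)
5*Y = 5*(2365/4) = 11825/4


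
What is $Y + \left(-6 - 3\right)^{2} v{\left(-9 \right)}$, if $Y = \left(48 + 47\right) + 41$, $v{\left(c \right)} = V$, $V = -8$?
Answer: $-512$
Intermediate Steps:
$v{\left(c \right)} = -8$
$Y = 136$ ($Y = 95 + 41 = 136$)
$Y + \left(-6 - 3\right)^{2} v{\left(-9 \right)} = 136 + \left(-6 - 3\right)^{2} \left(-8\right) = 136 + \left(-9\right)^{2} \left(-8\right) = 136 + 81 \left(-8\right) = 136 - 648 = -512$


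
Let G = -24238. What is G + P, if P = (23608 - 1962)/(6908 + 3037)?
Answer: -241025264/9945 ≈ -24236.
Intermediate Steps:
P = 21646/9945 ≈ 2.1766
G + P = -24238 + 21646/9945 = -241025264/9945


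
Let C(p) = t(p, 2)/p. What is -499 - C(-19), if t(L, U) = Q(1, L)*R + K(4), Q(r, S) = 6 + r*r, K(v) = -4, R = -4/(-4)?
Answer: -9478/19 ≈ -498.84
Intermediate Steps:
R = 1 (R = -¼*(-4) = 1)
Q(r, S) = 6 + r²
t(L, U) = 3 (t(L, U) = (6 + 1²)*1 - 4 = (6 + 1)*1 - 4 = 7*1 - 4 = 7 - 4 = 3)
C(p) = 3/p
-499 - C(-19) = -499 - 3/(-19) = -499 - 3*(-1)/19 = -499 - 1*(-3/19) = -499 + 3/19 = -9478/19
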